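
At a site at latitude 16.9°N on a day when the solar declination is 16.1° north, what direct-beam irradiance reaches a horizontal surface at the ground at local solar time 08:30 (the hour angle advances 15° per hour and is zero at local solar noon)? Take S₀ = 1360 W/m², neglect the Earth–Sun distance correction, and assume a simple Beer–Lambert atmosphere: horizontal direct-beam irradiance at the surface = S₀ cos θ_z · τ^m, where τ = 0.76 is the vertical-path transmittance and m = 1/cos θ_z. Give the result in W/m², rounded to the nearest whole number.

Hour angle H = 15° × (8.5 − 12) = -52.50°.
cos θ_z = sin φ sin δ + cos φ cos δ cos H = (0.2907)(0.2773) + (0.9568)(0.9608)(0.6088) = 0.6403.
Air mass m = 1/cos θ_z = 1/0.6403 = 1.562; τ^m = 0.76^1.562 = 0.6514.
Surface direct beam = 1360 × 0.6403 × 0.6514 = 567.24 W/m².

567 W/m²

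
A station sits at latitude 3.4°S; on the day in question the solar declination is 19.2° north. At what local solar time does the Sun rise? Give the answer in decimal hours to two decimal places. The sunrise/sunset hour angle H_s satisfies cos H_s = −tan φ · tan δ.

cos H_s = −tan(-3.4°) · tan(19.2°) = 0.0207, so H_s = arccos(0.0207) = 88.81°.
Sunrise is at 12 − H_s/15 = 12 − 5.921 = 6.079 h local solar time.

6.08 h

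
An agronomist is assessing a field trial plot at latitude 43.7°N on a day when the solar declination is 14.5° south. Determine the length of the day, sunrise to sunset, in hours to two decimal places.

10.09 hours

The sunset hour angle satisfies cos H_s = −tan φ tan δ = 0.2471, giving H_s = 75.69°.
Day length = 2 H_s / 15° h⁻¹ = 151.38° / 15 = 10.092 h.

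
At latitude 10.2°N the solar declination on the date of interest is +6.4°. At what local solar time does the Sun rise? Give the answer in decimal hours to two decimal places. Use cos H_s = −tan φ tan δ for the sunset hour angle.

−tan φ tan δ = −(0.1799)(0.1122) = -0.0202; H_s = arccos(-0.0202) = 91.16°.
Sunrise is at 12 − H_s/15 = 12 − 6.077 = 5.923 h local solar time.

5.92 h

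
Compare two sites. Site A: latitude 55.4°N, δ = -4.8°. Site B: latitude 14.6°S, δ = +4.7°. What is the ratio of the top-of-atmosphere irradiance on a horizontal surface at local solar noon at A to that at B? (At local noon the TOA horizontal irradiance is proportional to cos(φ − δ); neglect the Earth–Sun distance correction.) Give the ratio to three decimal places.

A: cos θ_z = cos(55.4° − (-4.8°)) = 0.4970.
B: cos θ_z = cos(-14.6° − (4.7°)) = 0.9438.
Ratio A/B = 0.4970 / 0.9438 = 0.5266.

0.527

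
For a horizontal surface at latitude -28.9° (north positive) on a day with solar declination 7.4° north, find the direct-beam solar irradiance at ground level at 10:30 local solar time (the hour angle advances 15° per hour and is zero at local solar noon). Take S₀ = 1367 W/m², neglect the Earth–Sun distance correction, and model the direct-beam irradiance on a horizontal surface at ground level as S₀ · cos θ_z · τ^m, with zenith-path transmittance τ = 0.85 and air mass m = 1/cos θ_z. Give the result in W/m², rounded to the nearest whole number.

Hour angle H = 15° × (10.5 − 12) = -22.50°.
cos θ_z = sin(-28.9°) sin(7.4°) + cos(-28.9°) cos(7.4°) cos(-22.50°) = -0.0622 + 0.8021 = 0.7399.
Air mass m = 1/cos θ_z = 1/0.7399 = 1.352; τ^m = 0.85^1.352 = 0.8027.
Surface direct beam = 1367 × 0.7399 × 0.8027 = 811.89 W/m².

812 W/m²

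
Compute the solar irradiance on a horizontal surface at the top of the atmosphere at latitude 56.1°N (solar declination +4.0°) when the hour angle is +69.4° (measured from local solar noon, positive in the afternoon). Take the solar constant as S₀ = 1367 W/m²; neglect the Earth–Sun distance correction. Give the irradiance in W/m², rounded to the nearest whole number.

cos θ_z = sin(56.1°) sin(4.0°) + cos(56.1°) cos(4.0°) cos(69.40°) = 0.0579 + 0.1958 = 0.2537.
Top-of-atmosphere irradiance = S₀ cos θ_z = 1367 × 0.2537 = 346.81 W/m².

347 W/m²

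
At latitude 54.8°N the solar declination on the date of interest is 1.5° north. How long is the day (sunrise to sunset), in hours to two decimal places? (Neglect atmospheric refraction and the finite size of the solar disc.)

−tan φ tan δ = −(1.4176)(0.0262) = -0.0371; H_s = arccos(-0.0371) = 92.13°.
Day length = 2 H_s / 15° h⁻¹ = 184.26° / 15 = 12.284 h.

12.28 hours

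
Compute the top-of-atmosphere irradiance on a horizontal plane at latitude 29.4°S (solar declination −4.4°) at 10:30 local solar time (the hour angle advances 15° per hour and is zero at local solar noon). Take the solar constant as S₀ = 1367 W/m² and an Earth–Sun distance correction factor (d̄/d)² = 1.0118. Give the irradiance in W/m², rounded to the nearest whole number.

1162 W/m²

Hour angle H = 15° × (10.5 − 12) = -22.50°.
cos θ_z = sin φ sin δ + cos φ cos δ cos H = (-0.4909)(-0.0767) + (0.8712)(0.9971)(0.9239) = 0.8402.
Top-of-atmosphere irradiance = S₀ (d̄/d)² cos θ_z = 1367 × 1.0118 × 0.8402 = 1162.11 W/m².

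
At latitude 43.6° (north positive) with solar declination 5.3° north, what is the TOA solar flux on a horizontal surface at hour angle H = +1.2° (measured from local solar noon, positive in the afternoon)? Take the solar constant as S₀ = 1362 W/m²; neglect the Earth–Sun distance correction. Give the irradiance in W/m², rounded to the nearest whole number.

cos θ_z = sin φ sin δ + cos φ cos δ cos H = (0.6896)(0.0924) + (0.7242)(0.9957)(0.9998) = 0.7847.
Top-of-atmosphere irradiance = S₀ cos θ_z = 1362 × 0.7847 = 1068.76 W/m².

1069 W/m²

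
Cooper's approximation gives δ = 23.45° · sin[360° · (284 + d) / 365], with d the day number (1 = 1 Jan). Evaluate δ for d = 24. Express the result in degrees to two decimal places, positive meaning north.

-19.49°

360 × (284 + 24) / 365 = 303.781°; sin(303.781°) = -0.8312.
δ = 23.45 × -0.8312 = -19.492° ≈ -19.49°.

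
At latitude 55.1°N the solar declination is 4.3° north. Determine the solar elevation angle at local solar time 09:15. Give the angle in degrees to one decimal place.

29.4°

Hour angle H = 15° × (9.25 − 12) = -41.25°.
With φ = 55.1°, δ = 4.3°, H = -41.25°: sin φ sin δ = 0.0615, cos φ cos δ cos H = 0.4290, so cos θ_z = 0.4905.
θ_z = arccos(0.4905) = 60.63°, so the elevation is 90° − 60.63° = 29.37°.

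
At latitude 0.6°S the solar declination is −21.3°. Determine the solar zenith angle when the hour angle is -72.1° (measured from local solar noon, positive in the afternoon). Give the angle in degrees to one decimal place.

With φ = -0.6°, δ = -21.3°, H = -72.10°: sin φ sin δ = 0.0038, cos φ cos δ cos H = 0.2863, so cos θ_z = 0.2901.
θ_z = arccos(0.2901) = 73.14°.

73.1°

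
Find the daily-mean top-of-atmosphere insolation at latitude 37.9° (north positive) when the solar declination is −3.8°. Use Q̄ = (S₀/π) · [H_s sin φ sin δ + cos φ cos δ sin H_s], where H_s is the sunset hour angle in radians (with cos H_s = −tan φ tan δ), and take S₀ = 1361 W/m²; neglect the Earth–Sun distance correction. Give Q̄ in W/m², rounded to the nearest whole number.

314 W/m²

cos H_s = −tan(37.9°) · tan(-3.8°) = 0.0517, so H_s = arccos(0.0517) = 87.04°. In radians, H_s = 1.5191.
H_s sin φ sin δ = 1.5191 × 0.6143 × -0.0663 = -0.0619.
cos φ cos δ sin H_s = 0.7891 × 0.9978 × 0.9987 = 0.7863.
Q̄ = (1361/π) × (-0.0619 + 0.7863) = 433.22 × 0.7244 = 313.82 W/m².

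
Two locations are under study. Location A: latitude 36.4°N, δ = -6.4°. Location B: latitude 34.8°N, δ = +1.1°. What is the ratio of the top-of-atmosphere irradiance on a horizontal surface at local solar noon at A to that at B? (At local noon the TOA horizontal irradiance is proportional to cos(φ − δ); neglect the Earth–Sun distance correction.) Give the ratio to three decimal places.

0.882

A: cos θ_z = cos(36.4° − (-6.4°)) = 0.7337.
B: cos θ_z = cos(34.8° − (1.1°)) = 0.8320.
Ratio A/B = 0.7337 / 0.8320 = 0.8819.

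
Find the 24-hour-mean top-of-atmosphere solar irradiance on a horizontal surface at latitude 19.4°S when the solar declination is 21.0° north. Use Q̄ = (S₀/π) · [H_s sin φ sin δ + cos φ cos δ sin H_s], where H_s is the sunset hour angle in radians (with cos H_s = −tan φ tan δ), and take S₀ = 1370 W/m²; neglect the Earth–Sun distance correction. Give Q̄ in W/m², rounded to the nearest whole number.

cos H_s = −tan(-19.4°) · tan(21.0°) = 0.1352, so H_s = arccos(0.1352) = 82.23°. In radians, H_s = 1.4352.
H_s sin φ sin δ = 1.4352 × -0.3322 × 0.3584 = -0.1709.
cos φ cos δ sin H_s = 0.9432 × 0.9336 × 0.9908 = 0.8725.
Q̄ = (1370/π) × (-0.1709 + 0.8725) = 436.08 × 0.7016 = 305.95 W/m².

306 W/m²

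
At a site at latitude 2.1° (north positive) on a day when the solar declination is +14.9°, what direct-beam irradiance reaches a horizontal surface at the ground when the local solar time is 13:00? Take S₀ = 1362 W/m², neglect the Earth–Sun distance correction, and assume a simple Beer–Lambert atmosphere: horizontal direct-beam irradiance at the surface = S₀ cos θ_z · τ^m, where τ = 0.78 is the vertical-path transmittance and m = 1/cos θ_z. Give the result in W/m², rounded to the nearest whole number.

986 W/m²

Hour angle H = 15° × (13 − 12) = 15.00°.
cos θ_z = sin φ sin δ + cos φ cos δ cos H = (0.0366)(0.2571) + (0.9993)(0.9664)(0.9659) = 0.9422.
Air mass m = 1/cos θ_z = 1/0.9422 = 1.061; τ^m = 0.78^1.061 = 0.7683.
Surface direct beam = 1362 × 0.9422 × 0.7683 = 985.94 W/m².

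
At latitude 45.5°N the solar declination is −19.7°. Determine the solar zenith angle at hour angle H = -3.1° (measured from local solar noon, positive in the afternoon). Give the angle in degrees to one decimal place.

65.3°

cos θ_z = sin(45.5°) sin(-19.7°) + cos(45.5°) cos(-19.7°) cos(-3.10°) = -0.2404 + 0.6589 = 0.4185.
θ_z = arccos(0.4185) = 65.26°.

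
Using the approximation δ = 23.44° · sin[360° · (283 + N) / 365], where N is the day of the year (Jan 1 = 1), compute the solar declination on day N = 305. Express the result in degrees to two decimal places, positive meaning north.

-15.05°

360 × (283 + 305) / 365 = 579.945°; sin(579.945°) = -0.6421.
δ = 23.44 × -0.6421 = -15.051° ≈ -15.05°.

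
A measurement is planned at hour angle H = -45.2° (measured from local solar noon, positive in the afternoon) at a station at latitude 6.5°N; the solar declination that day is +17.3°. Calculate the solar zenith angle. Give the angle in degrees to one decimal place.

45.4°

cos θ_z = sin(6.5°) sin(17.3°) + cos(6.5°) cos(17.3°) cos(-45.20°) = 0.0337 + 0.6684 = 0.7021.
θ_z = arccos(0.7021) = 45.40°.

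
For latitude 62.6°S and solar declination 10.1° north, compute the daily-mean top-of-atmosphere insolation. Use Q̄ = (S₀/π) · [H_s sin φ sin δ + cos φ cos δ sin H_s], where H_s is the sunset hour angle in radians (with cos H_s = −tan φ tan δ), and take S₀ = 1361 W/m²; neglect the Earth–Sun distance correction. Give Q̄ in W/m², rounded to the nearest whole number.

−tan φ tan δ = −(-1.9292)(0.1781) = 0.3436; H_s = arccos(0.3436) = 69.90°. In radians, H_s = 1.2200.
H_s sin φ sin δ = 1.2200 × -0.8878 × 0.1754 = -0.1900.
cos φ cos δ sin H_s = 0.4602 × 0.9845 × 0.9391 = 0.4255.
Q̄ = (1361/π) × (-0.1900 + 0.4255) = 433.22 × 0.2355 = 102.02 W/m².

102 W/m²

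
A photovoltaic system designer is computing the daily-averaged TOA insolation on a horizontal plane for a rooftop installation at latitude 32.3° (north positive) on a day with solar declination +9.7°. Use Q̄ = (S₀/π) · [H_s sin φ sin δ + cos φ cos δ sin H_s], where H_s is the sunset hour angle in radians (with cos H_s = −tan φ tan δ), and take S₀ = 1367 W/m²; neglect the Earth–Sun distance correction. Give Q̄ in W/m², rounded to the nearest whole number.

426 W/m²

cos H_s = −tan(32.3°) · tan(9.7°) = -0.1081, so H_s = arccos(-0.1081) = 96.21°. In radians, H_s = 1.6792.
H_s sin φ sin δ = 1.6792 × 0.5344 × 0.1685 = 0.1512.
cos φ cos δ sin H_s = 0.8453 × 0.9857 × 0.9941 = 0.8283.
Q̄ = (1367/π) × (0.1512 + 0.8283) = 435.13 × 0.9795 = 426.21 W/m².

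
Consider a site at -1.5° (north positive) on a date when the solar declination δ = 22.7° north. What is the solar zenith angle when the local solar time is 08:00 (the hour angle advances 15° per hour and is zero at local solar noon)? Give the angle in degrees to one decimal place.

63.2°

Hour angle H = 15° × (8 − 12) = -60.00°.
With φ = -1.5°, δ = 22.7°, H = -60.00°: sin φ sin δ = -0.0101, cos φ cos δ cos H = 0.4611, so cos θ_z = 0.4510.
θ_z = arccos(0.4510) = 63.19°.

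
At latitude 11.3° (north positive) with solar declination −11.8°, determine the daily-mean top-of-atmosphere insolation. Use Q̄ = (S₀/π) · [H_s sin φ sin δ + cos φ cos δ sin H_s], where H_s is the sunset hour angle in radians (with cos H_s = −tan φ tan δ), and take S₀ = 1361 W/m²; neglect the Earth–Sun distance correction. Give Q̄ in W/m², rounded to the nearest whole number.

389 W/m²

The sunset hour angle satisfies cos H_s = −tan φ tan δ = 0.0417, giving H_s = 87.61°. In radians, H_s = 1.5291.
H_s sin φ sin δ = 1.5291 × 0.1959 × -0.2045 = -0.0613.
cos φ cos δ sin H_s = 0.9806 × 0.9789 × 0.9991 = 0.9590.
Q̄ = (1361/π) × (-0.0613 + 0.9590) = 433.22 × 0.8977 = 388.90 W/m².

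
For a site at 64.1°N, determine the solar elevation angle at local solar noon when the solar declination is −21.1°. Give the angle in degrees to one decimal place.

4.8°

At local solar noon the hour angle is zero, so the elevation is 90° − |φ − δ| = 90° − |64.1° − (-21.1°)| = 90° − 85.2° = 4.8°.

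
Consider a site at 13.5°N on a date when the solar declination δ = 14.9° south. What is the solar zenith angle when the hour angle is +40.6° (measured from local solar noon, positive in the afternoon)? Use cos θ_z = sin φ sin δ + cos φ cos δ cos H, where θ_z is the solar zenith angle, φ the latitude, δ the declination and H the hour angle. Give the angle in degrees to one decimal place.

49.2°

cos θ_z = sin φ sin δ + cos φ cos δ cos H = (0.2334)(-0.2571) + (0.9724)(0.9664)(0.7593) = 0.6535.
θ_z = arccos(0.6535) = 49.19°.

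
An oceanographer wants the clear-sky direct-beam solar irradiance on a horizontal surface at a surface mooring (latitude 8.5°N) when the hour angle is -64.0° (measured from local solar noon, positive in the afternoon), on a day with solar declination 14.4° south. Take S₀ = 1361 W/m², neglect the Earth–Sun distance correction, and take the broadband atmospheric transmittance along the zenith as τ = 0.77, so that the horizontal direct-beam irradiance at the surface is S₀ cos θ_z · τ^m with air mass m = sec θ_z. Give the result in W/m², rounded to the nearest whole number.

264 W/m²

cos θ_z = sin φ sin δ + cos φ cos δ cos H = (0.1478)(-0.2487) + (0.9890)(0.9686)(0.4384) = 0.3832.
Air mass m = 1/cos θ_z = 1/0.3832 = 2.610; τ^m = 0.77^2.610 = 0.5055.
Surface direct beam = 1361 × 0.3832 × 0.5055 = 263.64 W/m².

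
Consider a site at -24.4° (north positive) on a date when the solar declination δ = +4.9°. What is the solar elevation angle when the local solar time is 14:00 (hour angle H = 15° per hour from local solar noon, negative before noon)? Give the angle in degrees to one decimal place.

48.6°

Hour angle H = 15° × (14 − 12) = 30.00°.
With φ = -24.4°, δ = 4.9°, H = 30.00°: sin φ sin δ = -0.0353, cos φ cos δ cos H = 0.7858, so cos θ_z = 0.7505.
θ_z = arccos(0.7505) = 41.37°, so the elevation is 90° − 41.37° = 48.63°.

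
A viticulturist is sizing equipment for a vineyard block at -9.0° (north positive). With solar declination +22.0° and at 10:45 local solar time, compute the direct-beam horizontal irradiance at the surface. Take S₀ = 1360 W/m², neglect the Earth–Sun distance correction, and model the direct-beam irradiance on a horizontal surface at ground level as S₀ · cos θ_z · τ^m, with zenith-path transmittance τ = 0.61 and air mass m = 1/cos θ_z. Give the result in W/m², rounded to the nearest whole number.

Hour angle H = 15° × (10.75 − 12) = -18.75°.
cos θ_z = sin φ sin δ + cos φ cos δ cos H = (-0.1564)(0.3746) + (0.9877)(0.9272)(0.9469) = 0.8086.
Air mass m = 1/cos θ_z = 1/0.8086 = 1.237; τ^m = 0.61^1.237 = 0.5426.
Surface direct beam = 1360 × 0.8086 × 0.5426 = 596.70 W/m².

597 W/m²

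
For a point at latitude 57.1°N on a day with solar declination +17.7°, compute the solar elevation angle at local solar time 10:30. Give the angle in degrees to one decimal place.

47.2°

Hour angle H = 15° × (10.5 − 12) = -22.50°.
cos θ_z = sin φ sin δ + cos φ cos δ cos H = (0.8396)(0.3040) + (0.5432)(0.9527)(0.9239) = 0.7334.
θ_z = arccos(0.7334) = 42.83°, so the elevation is 90° − 42.83° = 47.17°.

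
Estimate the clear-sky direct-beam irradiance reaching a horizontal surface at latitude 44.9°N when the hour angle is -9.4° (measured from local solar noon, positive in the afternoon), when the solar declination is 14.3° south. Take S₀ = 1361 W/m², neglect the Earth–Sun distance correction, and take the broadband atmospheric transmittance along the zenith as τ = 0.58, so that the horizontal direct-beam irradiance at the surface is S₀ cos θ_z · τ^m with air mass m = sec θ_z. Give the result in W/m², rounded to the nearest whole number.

232 W/m²

cos θ_z = sin φ sin δ + cos φ cos δ cos H = (0.7059)(-0.2470) + (0.7083)(0.9690)(0.9866) = 0.5028.
Air mass m = 1/cos θ_z = 1/0.5028 = 1.989; τ^m = 0.58^1.989 = 0.3384.
Surface direct beam = 1361 × 0.5028 × 0.3384 = 231.57 W/m².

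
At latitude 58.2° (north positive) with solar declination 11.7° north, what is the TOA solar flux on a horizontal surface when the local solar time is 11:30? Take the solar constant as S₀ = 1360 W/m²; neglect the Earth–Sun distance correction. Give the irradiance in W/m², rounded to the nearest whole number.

930 W/m²

Hour angle H = 15° × (11.5 − 12) = -7.50°.
cos θ_z = sin φ sin δ + cos φ cos δ cos H = (0.8499)(0.2028) + (0.5270)(0.9792)(0.9914) = 0.6840.
Top-of-atmosphere irradiance = S₀ cos θ_z = 1360 × 0.6840 = 930.24 W/m².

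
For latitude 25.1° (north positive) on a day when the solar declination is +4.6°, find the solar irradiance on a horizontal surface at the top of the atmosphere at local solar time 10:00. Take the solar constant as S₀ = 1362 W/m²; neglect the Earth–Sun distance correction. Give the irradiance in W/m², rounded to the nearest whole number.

1111 W/m²

Hour angle H = 15° × (10 − 12) = -30.00°.
With φ = 25.1°, δ = 4.6°, H = -30.00°: sin φ sin δ = 0.0340, cos φ cos δ cos H = 0.7817, so cos θ_z = 0.8157.
Top-of-atmosphere irradiance = S₀ cos θ_z = 1362 × 0.8157 = 1110.98 W/m².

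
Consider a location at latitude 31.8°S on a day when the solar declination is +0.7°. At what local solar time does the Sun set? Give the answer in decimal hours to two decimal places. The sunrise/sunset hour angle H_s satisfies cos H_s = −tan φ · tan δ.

cos H_s = −tan(-31.8°) · tan(0.7°) = 0.0076, so H_s = arccos(0.0076) = 89.56°.
Sunset is at 12 + H_s/15 = 12 + 5.971 = 17.971 h local solar time.

17.97 h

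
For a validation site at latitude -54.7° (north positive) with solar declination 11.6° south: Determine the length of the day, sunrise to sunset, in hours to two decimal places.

14.25 hours

The sunset hour angle satisfies cos H_s = −tan φ tan δ = -0.2899, giving H_s = 106.85°.
Day length = 2 H_s / 15° h⁻¹ = 213.70° / 15 = 14.247 h.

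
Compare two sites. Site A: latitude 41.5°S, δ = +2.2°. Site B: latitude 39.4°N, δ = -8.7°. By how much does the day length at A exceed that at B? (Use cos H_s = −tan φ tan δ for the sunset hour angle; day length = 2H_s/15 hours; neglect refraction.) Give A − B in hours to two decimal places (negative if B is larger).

+0.70 h

A: H_s = arccos(−tan -41.5° · tan 2.2°) = 88.05°, so 2H_s/15 = 11.7400 h.
B: H_s = arccos(−tan 39.4° · tan -8.7°) = 82.78°, so 2H_s/15 = 11.0373 h.
A − B = 11.7400 − 11.0373 = 0.7027 h.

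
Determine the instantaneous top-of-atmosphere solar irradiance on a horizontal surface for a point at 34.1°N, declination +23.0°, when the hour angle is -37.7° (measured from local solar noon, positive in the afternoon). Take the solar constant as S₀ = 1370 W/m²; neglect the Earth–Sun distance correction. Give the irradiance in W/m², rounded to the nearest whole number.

1126 W/m²

cos θ_z = sin φ sin δ + cos φ cos δ cos H = (0.5606)(0.3907) + (0.8281)(0.9205)(0.7912) = 0.8221.
Top-of-atmosphere irradiance = S₀ cos θ_z = 1370 × 0.8221 = 1126.28 W/m².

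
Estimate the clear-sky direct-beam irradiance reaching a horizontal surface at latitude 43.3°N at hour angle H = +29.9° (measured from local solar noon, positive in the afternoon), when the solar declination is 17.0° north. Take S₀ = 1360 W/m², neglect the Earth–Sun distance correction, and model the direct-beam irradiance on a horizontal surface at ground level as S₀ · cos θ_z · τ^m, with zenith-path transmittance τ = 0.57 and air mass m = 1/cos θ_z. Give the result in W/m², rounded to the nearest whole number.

543 W/m²

cos θ_z = sin(43.3°) sin(17.0°) + cos(43.3°) cos(17.0°) cos(29.90°) = 0.2005 + 0.6033 = 0.8038.
Air mass m = 1/cos θ_z = 1/0.8038 = 1.244; τ^m = 0.57^1.244 = 0.4969.
Surface direct beam = 1360 × 0.8038 × 0.4969 = 543.20 W/m².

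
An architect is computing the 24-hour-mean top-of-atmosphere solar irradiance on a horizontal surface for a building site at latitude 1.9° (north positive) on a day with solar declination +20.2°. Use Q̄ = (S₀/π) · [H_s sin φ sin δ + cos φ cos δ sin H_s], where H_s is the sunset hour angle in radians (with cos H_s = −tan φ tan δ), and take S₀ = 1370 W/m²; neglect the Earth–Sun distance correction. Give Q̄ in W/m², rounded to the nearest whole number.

The sunset hour angle satisfies cos H_s = −tan φ tan δ = -0.0122, giving H_s = 90.70°. In radians, H_s = 1.5830.
H_s sin φ sin δ = 1.5830 × 0.0332 × 0.3453 = 0.0181.
cos φ cos δ sin H_s = 0.9995 × 0.9385 × 0.9999 = 0.9379.
Q̄ = (1370/π) × (0.0181 + 0.9379) = 436.08 × 0.9560 = 416.89 W/m².

417 W/m²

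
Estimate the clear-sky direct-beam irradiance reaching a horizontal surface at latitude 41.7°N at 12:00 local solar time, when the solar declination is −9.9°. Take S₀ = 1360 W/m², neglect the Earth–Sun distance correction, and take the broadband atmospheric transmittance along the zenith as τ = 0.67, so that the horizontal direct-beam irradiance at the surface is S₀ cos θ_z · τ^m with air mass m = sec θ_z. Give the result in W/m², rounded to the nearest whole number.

443 W/m²

Hour angle H = 15° × (12 − 12) = 0.00°.
cos θ_z = sin φ sin δ + cos φ cos δ cos H = (0.6652)(-0.1719) + (0.7466)(0.9851)(1.0000) = 0.6211.
Air mass m = 1/cos θ_z = 1/0.6211 = 1.610; τ^m = 0.67^1.610 = 0.5248.
Surface direct beam = 1360 × 0.6211 × 0.5248 = 443.30 W/m².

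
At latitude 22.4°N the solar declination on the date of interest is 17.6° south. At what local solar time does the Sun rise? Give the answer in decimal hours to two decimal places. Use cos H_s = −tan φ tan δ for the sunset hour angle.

cos H_s = −tan(22.4°) · tan(-17.6°) = 0.1307, so H_s = arccos(0.1307) = 82.49°.
Sunrise is at 12 − H_s/15 = 12 − 5.499 = 6.501 h local solar time.

6.50 h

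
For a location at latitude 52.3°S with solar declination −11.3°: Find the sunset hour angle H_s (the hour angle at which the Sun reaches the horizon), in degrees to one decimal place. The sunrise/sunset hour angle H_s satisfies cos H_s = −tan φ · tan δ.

cos H_s = −tan(-52.3°) · tan(-11.3°) = -0.2585, so H_s = arccos(-0.2585) = 104.98°.

105.0°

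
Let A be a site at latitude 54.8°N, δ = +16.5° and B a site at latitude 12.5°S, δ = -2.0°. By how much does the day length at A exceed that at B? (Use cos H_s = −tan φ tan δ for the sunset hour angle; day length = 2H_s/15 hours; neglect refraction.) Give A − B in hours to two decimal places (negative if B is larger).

+3.25 h

A: H_s = arccos(−tan 54.8° · tan 16.5°) = 114.83°, so 2H_s/15 = 15.3107 h.
B: H_s = arccos(−tan -12.5° · tan -2.0°) = 90.44°, so 2H_s/15 = 12.0587 h.
A − B = 15.3107 − 12.0587 = 3.2520 h.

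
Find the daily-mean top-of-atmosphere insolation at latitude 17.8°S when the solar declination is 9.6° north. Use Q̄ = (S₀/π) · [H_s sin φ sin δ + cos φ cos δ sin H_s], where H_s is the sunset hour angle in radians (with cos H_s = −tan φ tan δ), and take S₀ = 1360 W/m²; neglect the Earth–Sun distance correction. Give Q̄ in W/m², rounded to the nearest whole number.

−tan φ tan δ = −(-0.3211)(0.1691) = 0.0543; H_s = arccos(0.0543) = 86.89°. In radians, H_s = 1.5165.
H_s sin φ sin δ = 1.5165 × -0.3057 × 0.1668 = -0.0773.
cos φ cos δ sin H_s = 0.9521 × 0.9860 × 0.9985 = 0.9374.
Q̄ = (1360/π) × (-0.0773 + 0.9374) = 432.90 × 0.8601 = 372.34 W/m².

372 W/m²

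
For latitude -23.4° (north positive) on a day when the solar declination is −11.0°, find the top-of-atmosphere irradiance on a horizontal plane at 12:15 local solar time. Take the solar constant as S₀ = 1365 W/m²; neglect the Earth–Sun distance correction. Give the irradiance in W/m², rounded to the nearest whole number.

Hour angle H = 15° × (12.25 − 12) = 3.75°.
cos θ_z = sin(-23.4°) sin(-11.0°) + cos(-23.4°) cos(-11.0°) cos(3.75°) = 0.0758 + 0.8990 = 0.9748.
Top-of-atmosphere irradiance = S₀ cos θ_z = 1365 × 0.9748 = 1330.60 W/m².

1331 W/m²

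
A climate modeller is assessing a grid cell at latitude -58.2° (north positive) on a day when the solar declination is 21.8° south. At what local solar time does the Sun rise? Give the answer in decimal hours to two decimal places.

The sunset hour angle satisfies cos H_s = −tan φ tan δ = -0.6451, giving H_s = 130.17°.
Sunrise is at 12 − H_s/15 = 12 − 8.678 = 3.322 h local solar time.

3.32 h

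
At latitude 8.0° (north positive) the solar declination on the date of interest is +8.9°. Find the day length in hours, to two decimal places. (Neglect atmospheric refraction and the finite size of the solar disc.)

−tan φ tan δ = −(0.1405)(0.1566) = -0.0220; H_s = arccos(-0.0220) = 91.26°.
Day length = 2 H_s / 15° h⁻¹ = 182.52° / 15 = 12.168 h.

12.17 hours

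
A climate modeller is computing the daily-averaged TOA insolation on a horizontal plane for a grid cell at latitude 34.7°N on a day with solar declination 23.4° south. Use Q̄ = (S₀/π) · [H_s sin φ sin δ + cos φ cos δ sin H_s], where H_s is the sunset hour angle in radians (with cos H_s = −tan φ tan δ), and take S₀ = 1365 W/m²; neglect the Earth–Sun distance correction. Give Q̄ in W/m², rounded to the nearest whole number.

cos H_s = −tan(34.7°) · tan(-23.4°) = 0.2996, so H_s = arccos(0.2996) = 72.57°. In radians, H_s = 1.2666.
H_s sin φ sin δ = 1.2666 × 0.5693 × -0.3971 = -0.2863.
cos φ cos δ sin H_s = 0.8221 × 0.9178 × 0.9541 = 0.7199.
Q̄ = (1365/π) × (-0.2863 + 0.7199) = 434.49 × 0.4336 = 188.39 W/m².

188 W/m²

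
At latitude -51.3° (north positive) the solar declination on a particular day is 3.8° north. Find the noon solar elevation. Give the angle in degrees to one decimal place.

At local solar noon the hour angle is zero, so the elevation is 90° − |φ − δ| = 90° − |-51.3° − (3.8°)| = 90° − 55.1° = 34.9°.

34.9°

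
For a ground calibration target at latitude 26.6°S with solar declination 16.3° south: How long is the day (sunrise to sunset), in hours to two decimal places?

13.12 hours

−tan φ tan δ = −(-0.5008)(-0.2924) = -0.1464; H_s = arccos(-0.1464) = 98.42°.
Day length = 2 H_s / 15° h⁻¹ = 196.84° / 15 = 13.123 h.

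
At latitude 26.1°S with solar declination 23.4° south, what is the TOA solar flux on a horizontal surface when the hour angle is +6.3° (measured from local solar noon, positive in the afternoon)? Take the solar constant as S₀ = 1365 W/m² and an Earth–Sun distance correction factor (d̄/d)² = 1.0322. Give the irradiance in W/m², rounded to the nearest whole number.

cos θ_z = sin φ sin δ + cos φ cos δ cos H = (-0.4399)(-0.3971) + (0.8980)(0.9178)(0.9940) = 0.9939.
Top-of-atmosphere irradiance = S₀ (d̄/d)² cos θ_z = 1365 × 1.0322 × 0.9939 = 1400.36 W/m².

1400 W/m²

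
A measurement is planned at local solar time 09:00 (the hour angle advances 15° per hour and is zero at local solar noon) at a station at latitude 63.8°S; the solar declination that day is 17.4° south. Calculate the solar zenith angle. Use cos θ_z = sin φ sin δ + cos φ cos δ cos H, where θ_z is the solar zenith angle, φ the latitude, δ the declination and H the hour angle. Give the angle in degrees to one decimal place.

Hour angle H = 15° × (9 − 12) = -45.00°.
With φ = -63.8°, δ = -17.4°, H = -45.00°: sin φ sin δ = 0.2683, cos φ cos δ cos H = 0.2979, so cos θ_z = 0.5662.
θ_z = arccos(0.5662) = 55.51°.

55.5°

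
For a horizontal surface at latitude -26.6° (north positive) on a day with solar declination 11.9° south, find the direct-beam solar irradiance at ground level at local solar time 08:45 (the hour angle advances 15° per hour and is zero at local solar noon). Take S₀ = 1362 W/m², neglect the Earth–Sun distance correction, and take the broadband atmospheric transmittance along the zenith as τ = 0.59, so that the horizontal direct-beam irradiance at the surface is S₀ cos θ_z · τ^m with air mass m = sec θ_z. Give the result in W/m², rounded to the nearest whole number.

414 W/m²

Hour angle H = 15° × (8.75 − 12) = -48.75°.
With φ = -26.6°, δ = -11.9°, H = -48.75°: sin φ sin δ = 0.0923, cos φ cos δ cos H = 0.5769, so cos θ_z = 0.6692.
Air mass m = 1/cos θ_z = 1/0.6692 = 1.494; τ^m = 0.59^1.494 = 0.4546.
Surface direct beam = 1362 × 0.6692 × 0.4546 = 414.35 W/m².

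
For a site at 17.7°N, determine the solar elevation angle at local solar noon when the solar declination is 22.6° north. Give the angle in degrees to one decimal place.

At local solar noon the hour angle is zero, so the elevation is 90° − |φ − δ| = 90° − |17.7° − (22.6°)| = 90° − 4.9° = 85.1°.

85.1°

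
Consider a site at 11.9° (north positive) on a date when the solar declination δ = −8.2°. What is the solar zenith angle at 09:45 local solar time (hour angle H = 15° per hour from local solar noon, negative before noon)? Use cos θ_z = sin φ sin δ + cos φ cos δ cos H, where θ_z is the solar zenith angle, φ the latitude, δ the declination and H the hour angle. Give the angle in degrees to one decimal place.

39.1°

Hour angle H = 15° × (9.75 − 12) = -33.75°.
cos θ_z = sin φ sin δ + cos φ cos δ cos H = (0.2062)(-0.1426) + (0.9785)(0.9898)(0.8315) = 0.7759.
θ_z = arccos(0.7759) = 39.11°.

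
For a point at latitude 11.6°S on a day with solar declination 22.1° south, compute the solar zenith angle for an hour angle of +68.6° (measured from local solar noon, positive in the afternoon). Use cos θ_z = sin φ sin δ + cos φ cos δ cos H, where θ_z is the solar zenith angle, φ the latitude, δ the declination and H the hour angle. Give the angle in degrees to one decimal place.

cos θ_z = sin φ sin δ + cos φ cos δ cos H = (-0.2011)(-0.3762) + (0.9796)(0.9265)(0.3649) = 0.4068.
θ_z = arccos(0.4068) = 66.00°.

66.0°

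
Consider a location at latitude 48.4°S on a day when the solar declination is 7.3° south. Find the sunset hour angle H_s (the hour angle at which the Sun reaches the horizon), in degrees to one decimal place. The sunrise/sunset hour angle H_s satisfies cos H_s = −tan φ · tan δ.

98.3°

cos H_s = −tan(-48.4°) · tan(-7.3°) = -0.1443, so H_s = arccos(-0.1443) = 98.30°.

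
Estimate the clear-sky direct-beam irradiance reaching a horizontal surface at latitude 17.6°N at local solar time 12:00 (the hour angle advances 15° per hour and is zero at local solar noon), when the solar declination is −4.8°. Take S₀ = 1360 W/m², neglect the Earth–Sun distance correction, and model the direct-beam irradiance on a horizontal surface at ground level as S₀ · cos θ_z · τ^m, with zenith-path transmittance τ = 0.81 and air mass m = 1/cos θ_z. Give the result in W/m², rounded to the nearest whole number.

Hour angle H = 15° × (12 − 12) = 0.00°.
cos θ_z = sin φ sin δ + cos φ cos δ cos H = (0.3024)(-0.0837) + (0.9532)(0.9965)(1.0000) = 0.9246.
Air mass m = 1/cos θ_z = 1/0.9246 = 1.082; τ^m = 0.81^1.082 = 0.7961.
Surface direct beam = 1360 × 0.9246 × 0.7961 = 1001.06 W/m².

1001 W/m²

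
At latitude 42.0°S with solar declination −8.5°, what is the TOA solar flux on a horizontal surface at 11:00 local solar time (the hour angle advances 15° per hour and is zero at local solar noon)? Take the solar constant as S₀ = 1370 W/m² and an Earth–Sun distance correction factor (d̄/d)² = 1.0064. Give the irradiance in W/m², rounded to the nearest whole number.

1115 W/m²

Hour angle H = 15° × (11 − 12) = -15.00°.
With φ = -42.0°, δ = -8.5°, H = -15.00°: sin φ sin δ = 0.0989, cos φ cos δ cos H = 0.7099, so cos θ_z = 0.8088.
Top-of-atmosphere irradiance = S₀ (d̄/d)² cos θ_z = 1370 × 1.0064 × 0.8088 = 1115.15 W/m².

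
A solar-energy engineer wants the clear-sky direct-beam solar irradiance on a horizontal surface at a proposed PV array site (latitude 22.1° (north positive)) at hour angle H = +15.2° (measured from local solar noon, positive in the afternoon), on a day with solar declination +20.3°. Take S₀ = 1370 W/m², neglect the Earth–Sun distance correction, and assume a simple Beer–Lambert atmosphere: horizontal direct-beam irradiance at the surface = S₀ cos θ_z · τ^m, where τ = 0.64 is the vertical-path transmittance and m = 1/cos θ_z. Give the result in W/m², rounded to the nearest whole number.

cos θ_z = sin φ sin δ + cos φ cos δ cos H = (0.3762)(0.3469) + (0.9265)(0.9379)(0.9650) = 0.9691.
Air mass m = 1/cos θ_z = 1/0.9691 = 1.032; τ^m = 0.64^1.032 = 0.6309.
Surface direct beam = 1370 × 0.9691 × 0.6309 = 837.63 W/m².

838 W/m²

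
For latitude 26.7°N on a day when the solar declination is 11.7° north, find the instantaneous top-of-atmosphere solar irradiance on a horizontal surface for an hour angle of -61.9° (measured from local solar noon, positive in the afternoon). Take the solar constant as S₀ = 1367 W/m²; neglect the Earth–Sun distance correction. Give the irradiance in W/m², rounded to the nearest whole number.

With φ = 26.7°, δ = 11.7°, H = -61.90°: sin φ sin δ = 0.0911, cos φ cos δ cos H = 0.4120, so cos θ_z = 0.5031.
Top-of-atmosphere irradiance = S₀ cos θ_z = 1367 × 0.5031 = 687.74 W/m².

688 W/m²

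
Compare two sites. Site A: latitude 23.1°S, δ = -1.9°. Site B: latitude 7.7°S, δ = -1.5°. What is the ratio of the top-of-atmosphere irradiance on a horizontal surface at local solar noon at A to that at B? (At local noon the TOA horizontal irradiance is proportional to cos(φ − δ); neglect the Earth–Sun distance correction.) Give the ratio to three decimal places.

0.938

A: cos θ_z = cos(-23.1° − (-1.9°)) = 0.9323.
B: cos θ_z = cos(-7.7° − (-1.5°)) = 0.9942.
Ratio A/B = 0.9323 / 0.9942 = 0.9377.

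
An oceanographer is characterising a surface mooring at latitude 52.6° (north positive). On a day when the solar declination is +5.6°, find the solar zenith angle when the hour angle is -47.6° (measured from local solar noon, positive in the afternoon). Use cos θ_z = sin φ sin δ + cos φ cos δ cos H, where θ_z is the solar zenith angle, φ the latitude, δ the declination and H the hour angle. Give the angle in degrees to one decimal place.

61.0°

cos θ_z = sin φ sin δ + cos φ cos δ cos H = (0.7944)(0.0976) + (0.6074)(0.9952)(0.6743) = 0.4851.
θ_z = arccos(0.4851) = 60.98°.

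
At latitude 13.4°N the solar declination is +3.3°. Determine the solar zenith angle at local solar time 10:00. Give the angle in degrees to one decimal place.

Hour angle H = 15° × (10 − 12) = -30.00°.
With φ = 13.4°, δ = 3.3°, H = -30.00°: sin φ sin δ = 0.0133, cos φ cos δ cos H = 0.8411, so cos θ_z = 0.8544.
θ_z = arccos(0.8544) = 31.31°.

31.3°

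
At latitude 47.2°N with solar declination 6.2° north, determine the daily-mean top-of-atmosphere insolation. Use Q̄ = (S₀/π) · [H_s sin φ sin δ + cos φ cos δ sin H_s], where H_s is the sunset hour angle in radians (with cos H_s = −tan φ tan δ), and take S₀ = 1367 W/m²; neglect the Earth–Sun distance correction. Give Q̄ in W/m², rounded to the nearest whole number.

cos H_s = −tan(47.2°) · tan(6.2°) = -0.1173, so H_s = arccos(-0.1173) = 96.74°. In radians, H_s = 1.6884.
H_s sin φ sin δ = 1.6884 × 0.7337 × 0.1080 = 0.1338.
cos φ cos δ sin H_s = 0.6794 × 0.9942 × 0.9931 = 0.6708.
Q̄ = (1367/π) × (0.1338 + 0.6708) = 435.13 × 0.8046 = 350.11 W/m².

350 W/m²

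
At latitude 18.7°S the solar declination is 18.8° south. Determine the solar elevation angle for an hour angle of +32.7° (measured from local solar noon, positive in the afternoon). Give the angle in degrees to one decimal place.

cos θ_z = sin φ sin δ + cos φ cos δ cos H = (-0.3206)(-0.3223) + (0.9472)(0.9466)(0.8415) = 0.8578.
θ_z = arccos(0.8578) = 30.93°, so the elevation is 90° − 30.93° = 59.07°.

59.1°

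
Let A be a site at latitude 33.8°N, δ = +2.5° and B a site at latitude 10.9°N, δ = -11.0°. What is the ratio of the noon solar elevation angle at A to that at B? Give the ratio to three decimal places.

0.862

A: 90° − |33.8 − (2.5)| = 58.70°.
B: 90° − |10.9 − (-11.0)| = 68.10°.
Ratio A/B = 58.7000 / 68.1000 = 0.8620.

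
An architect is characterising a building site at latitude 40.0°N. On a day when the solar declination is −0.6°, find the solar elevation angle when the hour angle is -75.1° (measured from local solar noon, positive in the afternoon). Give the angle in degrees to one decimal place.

11.0°

cos θ_z = sin(40.0°) sin(-0.6°) + cos(40.0°) cos(-0.6°) cos(-75.10°) = -0.0067 + 0.1970 = 0.1903.
θ_z = arccos(0.1903) = 79.03°, so the elevation is 90° − 79.03° = 10.97°.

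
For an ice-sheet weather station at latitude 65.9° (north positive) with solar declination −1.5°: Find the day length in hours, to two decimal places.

cos H_s = −tan(65.9°) · tan(-1.5°) = 0.0585, so H_s = arccos(0.0585) = 86.65°.
Day length = 2 H_s / 15° h⁻¹ = 173.30° / 15 = 11.553 h.

11.55 hours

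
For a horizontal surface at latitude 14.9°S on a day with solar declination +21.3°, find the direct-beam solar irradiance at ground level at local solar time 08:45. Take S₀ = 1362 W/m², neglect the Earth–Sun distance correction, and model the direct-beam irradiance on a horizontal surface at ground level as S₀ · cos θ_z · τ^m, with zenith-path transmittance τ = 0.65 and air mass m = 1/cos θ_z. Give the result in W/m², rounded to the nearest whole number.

288 W/m²

Hour angle H = 15° × (8.75 − 12) = -48.75°.
cos θ_z = sin φ sin δ + cos φ cos δ cos H = (-0.2571)(0.3633) + (0.9664)(0.9317)(0.6593) = 0.5002.
Air mass m = 1/cos θ_z = 1/0.5002 = 1.999; τ^m = 0.65^1.999 = 0.4227.
Surface direct beam = 1362 × 0.5002 × 0.4227 = 287.97 W/m².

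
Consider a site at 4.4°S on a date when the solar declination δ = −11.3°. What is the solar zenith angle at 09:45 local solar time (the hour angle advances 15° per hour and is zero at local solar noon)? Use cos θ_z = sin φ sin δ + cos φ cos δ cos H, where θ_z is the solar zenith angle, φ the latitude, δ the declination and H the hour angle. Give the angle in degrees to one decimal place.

34.1°

Hour angle H = 15° × (9.75 − 12) = -33.75°.
With φ = -4.4°, δ = -11.3°, H = -33.75°: sin φ sin δ = 0.0150, cos φ cos δ cos H = 0.8129, so cos θ_z = 0.8279.
θ_z = arccos(0.8279) = 34.12°.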